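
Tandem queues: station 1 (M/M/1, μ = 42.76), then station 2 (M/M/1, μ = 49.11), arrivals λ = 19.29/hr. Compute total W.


Each node sees arrival rate λ = 19.29/hr (tandem ⇒ throughput preserved).
W₁ = 1/(μ₁−λ) = 1/(42.76−19.29) = 0.04261 hr
W₂ = 1/(μ₂−λ) = 1/(49.11−19.29) = 0.03353 hr
W_total = W₁ + W₂ = 0.04261 + 0.03353 = 0.07614 hr

Final: 0.07614 hr


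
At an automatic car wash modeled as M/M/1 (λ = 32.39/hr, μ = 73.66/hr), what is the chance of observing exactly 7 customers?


ρ = 32.39/73.66 = 0.4397
P_n = (1−ρ)·ρ^n = (1 − 0.4397)·0.4397^7 = 0.5603·0.003179 = 0.001781

Final: 0.001781


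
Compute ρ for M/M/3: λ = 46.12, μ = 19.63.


ρ = λ/(cμ) = 46.12/(3·19.63) = 46.12/58.89 = 0.7832

Final: 0.7832


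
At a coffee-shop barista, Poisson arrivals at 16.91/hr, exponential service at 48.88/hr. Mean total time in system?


W = 1/(μ−λ) = 1/(48.88 − 16.91) = 1/31.97 = 0.03128 hr

Final: 0.03128 hr


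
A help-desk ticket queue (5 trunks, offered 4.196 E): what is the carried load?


B(5,4.196) = 0.216492 (Erlang-B)
Carried load = a(1 − B) = 4.196·(1 − 0.216492) = 4.196·0.783508 = 3.2876 E

Final: 3.2876 Erlangs


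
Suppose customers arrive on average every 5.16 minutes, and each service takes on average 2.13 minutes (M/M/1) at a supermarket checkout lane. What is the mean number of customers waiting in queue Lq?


λ = 60/5.16 = 11.6279 /hr
μ = 60/2.13 = 28.1690 /hr
ρ = λ/μ = 11.6279/28.1690 = 0.4128
Lq = ρ²/(1−ρ) = 0.1704/0.5872 = 0.2902

Final: 0.2902


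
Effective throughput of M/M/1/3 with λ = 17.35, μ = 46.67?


ρ = 0.3718; P_K = (1−ρ)ρ^3/(1−ρ^4) = 0.032907
λ_eff = λ(1 − P_K) = 17.35·(1 − 0.032907) = 17.35·0.967093 = 16.7791 /hr

Final: 16.7791 /hr


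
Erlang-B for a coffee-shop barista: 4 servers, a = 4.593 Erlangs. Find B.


B(c,a) = (a^c/c!) / Σ_{k=0}^{c} a^k/k!
a^4/4! = 18.542767
Σ terms (k=0..4): 1.00000 + 4.59300 + 10.54782 + 16.14872 + 18.54277 = 50.832311
B = 18.542767/50.832311 = 0.364783

Final: 0.364783


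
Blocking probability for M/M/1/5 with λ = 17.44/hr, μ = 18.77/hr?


ρ = λ/μ = 17.44/18.77 = 0.9291
P_K = (1−ρ)ρ^K/(1−ρ^(K+1)) = (0.07086·0.692486)/(1 − 0.643418)
= 0.049068/0.356582 = 0.137607

Final: 0.137607


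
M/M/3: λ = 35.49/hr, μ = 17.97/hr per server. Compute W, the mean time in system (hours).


a = 1.9750; ρ = 0.6583; P₀ = 0.115171
Lq = P₀·a^c·ρ/(c!(1−ρ)²) = 0.83380
Wq = Lq/λ = 0.83380/35.49 = 0.02349 hr
W = Wq + 1/μ = 0.02349 + 0.05565 = 0.07914 hr

Final: 0.07914 hr


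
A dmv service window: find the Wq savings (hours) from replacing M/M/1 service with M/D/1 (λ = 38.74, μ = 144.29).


ρ = 38.74/144.29 = 0.2685
Wq(M/M/1) = ρ/(μ−λ) = 0.2685/105.55 = 0.002544 hr
Wq(M/D/1) = ρ/(2(μ−λ)) = 0.001272 hr
Savings = 0.002544 − 0.001272 = 0.001272 hr

Final: 0.001272 hr


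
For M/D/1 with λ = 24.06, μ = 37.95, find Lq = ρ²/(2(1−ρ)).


ρ = 24.06/37.95 = 0.6340
M/D/1: Lq = ρ²/(2(1−ρ)) = 0.4019/(2·0.3660) = 0.54909

Final: 0.54909


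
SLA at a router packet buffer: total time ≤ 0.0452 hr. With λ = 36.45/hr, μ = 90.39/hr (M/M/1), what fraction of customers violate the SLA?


W ~ Exponential(μ−λ) for M/M/1.
μ − λ = 90.39 − 36.45 = 53.9400
P(W > t) = e^{−(μ−λ)t} = e^{−2.4381} = 0.087328

Final: 0.087328


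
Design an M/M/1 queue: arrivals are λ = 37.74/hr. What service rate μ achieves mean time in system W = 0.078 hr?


W = 1/(μ−λ) ⇒ μ − λ = 1/W = 1/0.078 = 12.8205
μ = λ + 1/W = 37.74 + 12.8205 = 50.5605 per hr

Final: 50.5605 /hr


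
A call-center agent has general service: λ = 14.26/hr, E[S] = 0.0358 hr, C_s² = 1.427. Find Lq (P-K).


ρ = λ·E[S] = 14.26·0.0358 = 0.5105
Lq = ρ²(1+C_s²)/(2(1−ρ)) = 0.2606·(1+1.427)/(2·0.4895)
= 0.2606·2.4270/0.9790 = 0.64610

Final: 0.64610


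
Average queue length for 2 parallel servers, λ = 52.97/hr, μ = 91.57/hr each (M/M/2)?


a = λ/μ = 0.5785; ρ = a/2 = 0.2892
P₀ = 0.551311
Lq = P₀·a^c·ρ / (c!·(1−ρ)²) = 0.551311·0.33462·0.2892/(2·0.50519)
= 0.05281

Final: 0.05281


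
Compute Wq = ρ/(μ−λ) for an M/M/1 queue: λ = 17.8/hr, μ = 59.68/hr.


ρ = 17.8/59.68 = 0.2983
Wq = ρ/(μ−λ) = 0.2983/(59.68 − 17.8) = 0.2983/41.88 = 0.007122 hr

Final: 0.007122 hr


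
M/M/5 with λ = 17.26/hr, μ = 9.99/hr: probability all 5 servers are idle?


a = λ/μ = 17.26/9.99 = 1.7277; ρ = a/c = 0.3455
Σ_{k=0}^{4} a^k/k! (terms k=0..4) = 1.00000 + 1.72773 + 1.49252 + 0.85956 + 0.37127 = 5.45108
Tail: a^5/(5!(1−ρ)) = 15.39489/(120·0.6545) = 0.19603
P₀ = 1/(5.45108 + 0.19603) = 1/5.64710 = 0.177082

Final: 0.177082


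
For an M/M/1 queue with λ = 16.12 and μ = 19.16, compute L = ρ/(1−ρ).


ρ = λ/μ = 16.12/19.16 = 0.8413
L = ρ/(1−ρ) = 0.8413/(1 − 0.8413) = 0.8413/0.1587 = 5.3026

Final: 5.3026


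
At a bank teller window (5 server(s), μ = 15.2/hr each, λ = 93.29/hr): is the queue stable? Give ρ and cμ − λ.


Total capacity cμ = 5·15.2 = 76.00/hr
ρ = λ/(cμ) = 93.29/76.00 = 1.2275
Stable ⇔ ρ < 1: NO
Spare capacity = cμ − λ = 76.00 − 93.29 = -17.29/hr

Final: ρ = 1.2275; unstable; margin = -17.29/hr


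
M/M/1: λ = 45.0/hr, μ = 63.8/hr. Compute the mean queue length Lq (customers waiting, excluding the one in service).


ρ = 45.0/63.8 = 0.7053
Lq = ρ²/(1−ρ) = 0.4975/0.2947 = 1.6883

Final: 1.6883


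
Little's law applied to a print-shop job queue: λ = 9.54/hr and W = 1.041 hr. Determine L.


L = λW = 9.54·1.041 = 9.9311

Final: 9.9311


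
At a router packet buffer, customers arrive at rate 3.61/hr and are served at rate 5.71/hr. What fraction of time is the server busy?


ρ = λ/μ = 3.61/5.71 = 0.6322

Final: 0.6322


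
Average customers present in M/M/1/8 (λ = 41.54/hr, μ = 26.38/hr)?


ρ = 41.54/26.38 = 1.5747
L = ρ[1 − (K+1)ρ^K + Kρ^(K+1)] / [(1−ρ)(1−ρ^(K+1))]
Numerator: 1.5747·(1 − 9·37.803639 + 8·59.528551) = 215.724013
Denominator: (-0.5747)·(-58.528551) = 33.635058
L = 215.724013/33.635058 = 6.4137

Final: 6.4137


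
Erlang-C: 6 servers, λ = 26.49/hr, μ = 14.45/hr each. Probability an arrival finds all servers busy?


a = λ/μ = 1.8332; ρ = a/6 = 0.3055
P₀ = 0.159759 (from M/M/c formula)
C(c,a) = [a^c/(c!(1−ρ))]·P₀ = [37.95637/(720·0.6945)]·0.159759
= 0.07591·0.159759 = 0.012127

Final: 0.012127


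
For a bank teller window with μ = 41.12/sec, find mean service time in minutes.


Mean service time = 1/μ = 1/41.12 second = 0.02432 second
In minutes: 0.02432 × 0.0166667 = 0.0004053 min

Final: 0.0004053 min


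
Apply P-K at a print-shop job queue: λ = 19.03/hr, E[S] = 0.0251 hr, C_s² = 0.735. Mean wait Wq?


ρ = λ·E[S] = 19.03·0.0251 = 0.4777
E[S²] = E[S]²(1+C_s²) = 0.0251²·(1+0.735) = 0.001093
Wq = λ·E[S²]/(2(1−ρ)) = 19.03·0.001093/(2·0.5223) = 0.01991 hr

Final: 0.01991 hr


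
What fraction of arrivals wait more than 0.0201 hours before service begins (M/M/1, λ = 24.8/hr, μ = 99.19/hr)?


ρ = 24.8/99.19 = 0.2500
P(Wq > t) = ρ·e^{−(μ−λ)t} = 0.2500·e^{−1.4952}
= 0.2500·0.224195 = 0.056054

Final: 0.056054


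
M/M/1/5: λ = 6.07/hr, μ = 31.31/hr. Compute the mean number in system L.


ρ = 6.07/31.31 = 0.1939
L = ρ[1 − (K+1)ρ^K + Kρ^(K+1)] / [(1−ρ)(1−ρ^(K+1))]
Numerator: 0.1939·(1 − 6·0.0002739 + 5·0.00005309) = 0.193601
Denominator: (0.8061)·(0.999947) = 0.806089
L = 0.193601/0.806089 = 0.2402

Final: 0.2402


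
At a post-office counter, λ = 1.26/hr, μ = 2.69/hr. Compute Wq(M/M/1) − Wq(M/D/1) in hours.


ρ = 1.26/2.69 = 0.4684
Wq(M/M/1) = ρ/(μ−λ) = 0.4684/1.43 = 0.32755 hr
Wq(M/D/1) = ρ/(2(μ−λ)) = 0.16378 hr
Savings = 0.32755 − 0.16378 = 0.16378 hr

Final: 0.16378 hr


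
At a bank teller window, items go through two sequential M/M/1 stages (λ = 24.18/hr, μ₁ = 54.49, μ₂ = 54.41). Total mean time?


Each node sees arrival rate λ = 24.18/hr (tandem ⇒ throughput preserved).
W₁ = 1/(μ₁−λ) = 1/(54.49−24.18) = 0.03299 hr
W₂ = 1/(μ₂−λ) = 1/(54.41−24.18) = 0.03308 hr
W_total = W₁ + W₂ = 0.03299 + 0.03308 = 0.06607 hr

Final: 0.06607 hr


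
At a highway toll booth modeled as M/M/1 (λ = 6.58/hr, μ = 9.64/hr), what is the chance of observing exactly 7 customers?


ρ = 6.58/9.64 = 0.6826
P_n = (1−ρ)·ρ^n = (1 − 0.6826)·0.6826^7 = 0.3174·0.069031 = 0.021912

Final: 0.021912


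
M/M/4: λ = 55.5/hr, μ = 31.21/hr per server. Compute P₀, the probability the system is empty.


a = λ/μ = 55.5/31.21 = 1.7783; ρ = a/c = 0.4446
Σ_{k=0}^{3} a^k/k! (terms k=0..3) = 1.00000 + 1.77828 + 1.58113 + 0.93723 = 5.29664
Tail: a^4/(4!(1−ρ)) = 9.99993/(24·0.5554) = 0.75016
P₀ = 1/(5.29664 + 0.75016) = 1/6.04680 = 0.165377

Final: 0.165377


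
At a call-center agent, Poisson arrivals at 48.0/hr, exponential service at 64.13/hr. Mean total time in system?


W = 1/(μ−λ) = 1/(64.13 − 48.0) = 1/16.13 = 0.06200 hr

Final: 0.06200 hr


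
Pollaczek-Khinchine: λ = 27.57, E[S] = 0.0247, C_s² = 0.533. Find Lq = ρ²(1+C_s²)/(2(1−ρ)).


ρ = λ·E[S] = 27.57·0.0247 = 0.6810
Lq = ρ²(1+C_s²)/(2(1−ρ)) = 0.4637·(1+0.533)/(2·0.3190)
= 0.4637·1.5330/0.6380 = 1.11419

Final: 1.11419


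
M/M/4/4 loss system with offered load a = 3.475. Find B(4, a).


B(c,a) = (a^c/c!) / Σ_{k=0}^{c} a^k/k!
a^4/4! = 6.075863
Σ terms (k=0..4): 1.00000 + 3.47500 + 6.03781 + 6.99380 + 6.07586 = 23.582475
B = 6.075863/23.582475 = 0.257643

Final: 0.257643


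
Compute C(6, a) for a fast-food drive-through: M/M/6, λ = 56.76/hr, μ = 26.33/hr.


a = λ/μ = 2.1557; ρ = a/6 = 0.3593
P₀ = 0.115550 (from M/M/c formula)
C(c,a) = [a^c/(c!(1−ρ))]·P₀ = [100.35735/(720·0.6407)]·0.115550
= 0.21755·0.115550 = 0.025138

Final: 0.025138


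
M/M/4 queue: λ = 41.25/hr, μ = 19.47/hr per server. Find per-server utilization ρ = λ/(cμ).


ρ = λ/(cμ) = 41.25/(4·19.47) = 41.25/77.88 = 0.5297

Final: 0.5297


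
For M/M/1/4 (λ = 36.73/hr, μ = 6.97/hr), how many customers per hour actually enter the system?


ρ = 5.2697; P_K = (1−ρ)ρ^4/(1−ρ^5) = 0.810436
λ_eff = λ(1 − P_K) = 36.73·(1 − 0.810436) = 36.73·0.189564 = 6.9627 /hr

Final: 6.9627 /hr


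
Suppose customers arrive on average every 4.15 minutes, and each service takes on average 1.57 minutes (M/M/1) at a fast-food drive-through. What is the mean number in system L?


λ = 60/4.15 = 14.4578 /hr
μ = 60/1.57 = 38.2166 /hr
ρ = λ/μ = 14.4578/38.2166 = 0.3783
L = ρ/(1−ρ) = 0.3783/0.6217 = 0.6085

Final: 0.6085


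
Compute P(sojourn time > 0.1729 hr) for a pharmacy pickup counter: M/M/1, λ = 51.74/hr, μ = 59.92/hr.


W ~ Exponential(μ−λ) for M/M/1.
μ − λ = 59.92 − 51.74 = 8.1800
P(W > t) = e^{−(μ−λ)t} = e^{−1.4143} = 0.243090

Final: 0.243090


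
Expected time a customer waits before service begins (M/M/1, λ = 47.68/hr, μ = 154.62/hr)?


ρ = 47.68/154.62 = 0.3084
Wq = ρ/(μ−λ) = 0.3084/(154.62 − 47.68) = 0.3084/106.94 = 0.002884 hr

Final: 0.002884 hr


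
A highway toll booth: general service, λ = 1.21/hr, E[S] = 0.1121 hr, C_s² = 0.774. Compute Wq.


ρ = λ·E[S] = 1.21·0.1121 = 0.1356
E[S²] = E[S]²(1+C_s²) = 0.1121²·(1+0.774) = 0.022293
Wq = λ·E[S²]/(2(1−ρ)) = 1.21·0.022293/(2·0.8644) = 0.01560 hr

Final: 0.01560 hr


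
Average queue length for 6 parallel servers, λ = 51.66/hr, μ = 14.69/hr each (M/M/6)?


a = λ/μ = 3.5167; ρ = a/6 = 0.5861
P₀ = 0.028449
Lq = P₀·a^c·ρ / (c!·(1−ρ)²) = 0.028449·1891.45336·0.5861/(720·0.17130)
= 0.25571

Final: 0.25571


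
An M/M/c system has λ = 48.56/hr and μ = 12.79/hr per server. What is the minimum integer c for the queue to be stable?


Stability requires cμ > λ ⇔ c > λ/μ.
λ/μ = 48.56/12.79 = 3.7967
Minimum integer c = ⌊3.7967⌋ + 1 = 4
Check: 4·12.79 = 51.16 > 48.56, while 3·12.79 = 38.37 ≤ 48.56

Final: 4 servers


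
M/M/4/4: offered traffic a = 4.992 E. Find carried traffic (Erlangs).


B(4,4.992) = 0.397710 (Erlang-B)
Carried load = a(1 − B) = 4.992·(1 − 0.397710) = 4.992·0.602290 = 3.0066 E

Final: 3.0066 Erlangs


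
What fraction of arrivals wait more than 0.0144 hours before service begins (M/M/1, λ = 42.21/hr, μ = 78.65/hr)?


ρ = 42.21/78.65 = 0.5367
P(Wq > t) = ρ·e^{−(μ−λ)t} = 0.5367·e^{−0.5247}
= 0.5367·0.591712 = 0.317561

Final: 0.317561


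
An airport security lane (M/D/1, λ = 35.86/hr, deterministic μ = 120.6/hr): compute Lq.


ρ = 35.86/120.6 = 0.2973
M/D/1: Lq = ρ²/(2(1−ρ)) = 0.08842/(2·0.7027) = 0.06292

Final: 0.06292


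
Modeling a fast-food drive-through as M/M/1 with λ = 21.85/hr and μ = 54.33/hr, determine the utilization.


ρ = λ/μ = 21.85/54.33 = 0.4022

Final: 0.4022


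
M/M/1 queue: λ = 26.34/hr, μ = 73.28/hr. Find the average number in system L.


ρ = λ/μ = 26.34/73.28 = 0.3594
L = ρ/(1−ρ) = 0.3594/(1 − 0.3594) = 0.3594/0.6406 = 0.5611

Final: 0.5611


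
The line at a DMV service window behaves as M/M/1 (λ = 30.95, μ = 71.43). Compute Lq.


ρ = 30.95/71.43 = 0.4333
Lq = ρ²/(1−ρ) = 0.1877/0.5667 = 0.3313

Final: 0.3313


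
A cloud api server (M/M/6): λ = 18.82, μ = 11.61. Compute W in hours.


a = 1.6210; ρ = 0.2702; P₀ = 0.197617
Lq = P₀·a^c·ρ/(c!(1−ρ)²) = 0.002526
Wq = Lq/λ = 0.002526/18.82 = 0.0001342 hr
W = Wq + 1/μ = 0.0001342 + 0.08613 = 0.08627 hr

Final: 0.08627 hr


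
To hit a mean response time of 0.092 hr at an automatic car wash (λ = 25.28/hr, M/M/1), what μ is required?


W = 1/(μ−λ) ⇒ μ − λ = 1/W = 1/0.092 = 10.8696
μ = λ + 1/W = 25.28 + 10.8696 = 36.1496 per hr

Final: 36.1496 /hr


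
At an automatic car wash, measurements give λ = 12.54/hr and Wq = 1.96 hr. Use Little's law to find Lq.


Lq = λWq = 12.54·1.96 = 24.5784

Final: 24.5784


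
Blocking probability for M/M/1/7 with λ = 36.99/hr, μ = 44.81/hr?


ρ = λ/μ = 36.99/44.81 = 0.8255
P_K = (1−ρ)ρ^K/(1−ρ^(K+1)) = (0.1745·0.261196)/(1 − 0.215613)
= 0.045582/0.784387 = 0.058112

Final: 0.058112


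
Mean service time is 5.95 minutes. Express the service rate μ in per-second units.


μ = 1/(service time) in consistent units.
1 second = 0.0166667 min, so μ = 0.0166667/5.95 = 0.002801 per second

Final: 0.002801 /sec


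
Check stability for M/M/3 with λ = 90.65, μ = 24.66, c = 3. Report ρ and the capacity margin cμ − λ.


Total capacity cμ = 3·24.66 = 73.98/hr
ρ = λ/(cμ) = 90.65/73.98 = 1.2253
Stable ⇔ ρ < 1: NO
Spare capacity = cμ − λ = 73.98 − 90.65 = -16.67/hr

Final: ρ = 1.2253; unstable; margin = -16.67/hr


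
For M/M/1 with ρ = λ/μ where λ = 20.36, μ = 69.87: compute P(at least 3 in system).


ρ = 20.36/69.87 = 0.2914
P(N ≥ n) = ρ^n = 0.2914^3 = 0.024743

Final: 0.024743


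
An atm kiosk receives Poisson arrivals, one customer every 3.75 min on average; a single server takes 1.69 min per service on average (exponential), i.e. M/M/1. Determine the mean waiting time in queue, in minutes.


λ = 60/3.75 = 16.0000 /hr
μ = 60/1.69 = 35.5030 /hr
ρ = λ/μ = 16.0000/35.5030 = 0.4507
Wq = ρ/(μ−λ) = 0.4507/(35.5030−16.0000) = 0.02311 hr
In minutes: 0.02311·60 = 1.386 min

Final: 1.386 min


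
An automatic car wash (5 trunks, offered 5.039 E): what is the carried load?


B(5,5.039) = 0.288024 (Erlang-B)
Carried load = a(1 − B) = 5.039·(1 − 0.288024) = 5.039·0.711976 = 3.5876 E

Final: 3.5876 Erlangs


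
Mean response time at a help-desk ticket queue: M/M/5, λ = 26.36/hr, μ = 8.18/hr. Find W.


a = 3.2225; ρ = 0.6445; P₀ = 0.036191
Lq = P₀·a^c·ρ/(c!(1−ρ)²) = 0.53447
Wq = Lq/λ = 0.53447/26.36 = 0.02028 hr
W = Wq + 1/μ = 0.02028 + 0.12225 = 0.14253 hr

Final: 0.14253 hr


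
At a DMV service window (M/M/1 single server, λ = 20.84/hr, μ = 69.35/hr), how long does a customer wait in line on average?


ρ = 20.84/69.35 = 0.3005
Wq = ρ/(μ−λ) = 0.3005/(69.35 − 20.84) = 0.3005/48.51 = 0.006195 hr

Final: 0.006195 hr


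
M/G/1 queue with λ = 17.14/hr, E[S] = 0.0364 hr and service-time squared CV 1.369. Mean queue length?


ρ = λ·E[S] = 17.14·0.0364 = 0.6239
Lq = ρ²(1+C_s²)/(2(1−ρ)) = 0.3892·(1+1.369)/(2·0.3761)
= 0.3892·2.3690/0.7522 = 1.22589

Final: 1.22589


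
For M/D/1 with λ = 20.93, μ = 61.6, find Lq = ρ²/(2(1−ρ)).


ρ = 20.93/61.6 = 0.3398
M/D/1: Lq = ρ²/(2(1−ρ)) = 0.1154/(2·0.6602) = 0.08743

Final: 0.08743


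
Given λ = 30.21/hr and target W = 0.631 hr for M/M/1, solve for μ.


W = 1/(μ−λ) ⇒ μ − λ = 1/W = 1/0.631 = 1.5848
μ = λ + 1/W = 30.21 + 1.5848 = 31.7948 per hr

Final: 31.7948 /hr


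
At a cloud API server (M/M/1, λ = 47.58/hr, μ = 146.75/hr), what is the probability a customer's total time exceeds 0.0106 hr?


W ~ Exponential(μ−λ) for M/M/1.
μ − λ = 146.75 − 47.58 = 99.1700
P(W > t) = e^{−(μ−λ)t} = e^{−1.0512} = 0.349517

Final: 0.349517


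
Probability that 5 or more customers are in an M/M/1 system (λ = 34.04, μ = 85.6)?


ρ = 34.04/85.6 = 0.3977
P(N ≥ n) = ρ^n = 0.3977^5 = 0.009944

Final: 0.009944


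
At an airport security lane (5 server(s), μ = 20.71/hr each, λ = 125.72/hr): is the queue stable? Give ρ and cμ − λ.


Total capacity cμ = 5·20.71 = 103.55/hr
ρ = λ/(cμ) = 125.72/103.55 = 1.2141
Stable ⇔ ρ < 1: NO
Spare capacity = cμ − λ = 103.55 − 125.72 = -22.17/hr

Final: ρ = 1.2141; unstable; margin = -22.17/hr


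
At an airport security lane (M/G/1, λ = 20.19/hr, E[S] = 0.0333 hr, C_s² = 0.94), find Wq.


ρ = λ·E[S] = 20.19·0.0333 = 0.6723
E[S²] = E[S]²(1+C_s²) = 0.0333²·(1+0.94) = 0.002151
Wq = λ·E[S²]/(2(1−ρ)) = 20.19·0.002151/(2·0.3277) = 0.06628 hr

Final: 0.06628 hr


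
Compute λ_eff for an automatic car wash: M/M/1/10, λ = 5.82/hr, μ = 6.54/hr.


ρ = 0.8899; P_K = (1−ρ)ρ^10/(1−ρ^11) = 0.047445
λ_eff = λ(1 − P_K) = 5.82·(1 − 0.047445) = 5.82·0.952555 = 5.5439 /hr

Final: 5.5439 /hr


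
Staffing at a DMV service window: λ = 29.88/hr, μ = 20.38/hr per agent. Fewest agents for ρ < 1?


Stability requires cμ > λ ⇔ c > λ/μ.
λ/μ = 29.88/20.38 = 1.4661
Minimum integer c = ⌊1.4661⌋ + 1 = 2
Check: 2·20.38 = 40.76 > 29.88, while 1·20.38 = 20.38 ≤ 29.88

Final: 2 servers


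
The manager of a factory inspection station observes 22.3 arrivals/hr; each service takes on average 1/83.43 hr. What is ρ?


ρ = λ/μ = 22.3/83.43 = 0.2673

Final: 0.2673


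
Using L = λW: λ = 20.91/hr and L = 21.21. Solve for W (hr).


W = L/λ = 21.21/20.91 = 1.0143 hr

Final: 1.0143 hr


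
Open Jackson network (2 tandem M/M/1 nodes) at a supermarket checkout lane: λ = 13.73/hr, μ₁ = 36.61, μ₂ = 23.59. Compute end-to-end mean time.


Each node sees arrival rate λ = 13.73/hr (tandem ⇒ throughput preserved).
W₁ = 1/(μ₁−λ) = 1/(36.61−13.73) = 0.04371 hr
W₂ = 1/(μ₂−λ) = 1/(23.59−13.73) = 0.10142 hr
W_total = W₁ + W₂ = 0.04371 + 0.10142 = 0.14513 hr

Final: 0.14513 hr


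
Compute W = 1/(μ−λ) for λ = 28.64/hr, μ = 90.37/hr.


W = 1/(μ−λ) = 1/(90.37 − 28.64) = 1/61.73 = 0.01620 hr

Final: 0.01620 hr


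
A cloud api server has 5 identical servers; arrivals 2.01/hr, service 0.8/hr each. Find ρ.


ρ = λ/(cμ) = 2.01/(5·0.8) = 2.01/4.00 = 0.5025

Final: 0.5025


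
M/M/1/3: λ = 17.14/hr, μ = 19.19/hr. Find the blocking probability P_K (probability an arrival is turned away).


ρ = λ/μ = 17.14/19.19 = 0.8932
P_K = (1−ρ)ρ^K/(1−ρ^(K+1)) = (0.1068·0.712537)/(1 − 0.636419)
= 0.076118/0.363581 = 0.209356

Final: 0.209356


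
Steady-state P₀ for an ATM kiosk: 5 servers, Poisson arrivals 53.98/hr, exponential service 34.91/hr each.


a = λ/μ = 53.98/34.91 = 1.5463; ρ = a/c = 0.3093
Σ_{k=0}^{4} a^k/k! (terms k=0..4) = 1.00000 + 1.54626 + 1.19546 + 0.61617 + 0.23819 = 4.59608
Tail: a^5/(5!(1−ρ)) = 8.83924/(120·0.6907) = 0.10664
P₀ = 1/(4.59608 + 0.10664) = 1/4.70272 = 0.212643

Final: 0.212643


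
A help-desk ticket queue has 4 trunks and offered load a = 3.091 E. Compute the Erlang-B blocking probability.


B(c,a) = (a^c/c!) / Σ_{k=0}^{c} a^k/k!
a^4/4! = 3.803512
Σ terms (k=0..4): 1.00000 + 3.09100 + 4.77714 + 4.92205 + 3.80351 = 17.593699
B = 3.803512/17.593699 = 0.216186

Final: 0.216186


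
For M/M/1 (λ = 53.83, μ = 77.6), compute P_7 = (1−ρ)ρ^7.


ρ = 53.83/77.6 = 0.6937
P_n = (1−ρ)·ρ^n = (1 − 0.6937)·0.6937^7 = 0.3063·0.077293 = 0.023676

Final: 0.023676


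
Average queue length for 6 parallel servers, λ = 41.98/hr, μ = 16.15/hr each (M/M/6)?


a = λ/μ = 2.5994; ρ = a/6 = 0.4332
P₀ = 0.073789
Lq = P₀·a^c·ρ / (c!·(1−ρ)²) = 0.073789·308.47463·0.4332/(720·0.32123)
= 0.04264

Final: 0.04264


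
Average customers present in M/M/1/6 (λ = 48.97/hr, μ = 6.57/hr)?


ρ = 48.97/6.57 = 7.4536
L = ρ[1 − (K+1)ρ^K + Kρ^(K+1)] / [(1−ρ)(1−ρ^(K+1))]
Numerator: 7.4536·(1 − 7·171470.102219 + 6·1278065.586859) = 48210508.883002
Denominator: (-6.4536)·(-1278064.586859) = 8248088.049137
L = 48210508.883002/8248088.049137 = 5.8451

Final: 5.8451


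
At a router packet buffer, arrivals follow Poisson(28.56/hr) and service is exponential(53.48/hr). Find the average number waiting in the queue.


ρ = 28.56/53.48 = 0.5340
Lq = ρ²/(1−ρ) = 0.2852/0.4660 = 0.6120

Final: 0.6120


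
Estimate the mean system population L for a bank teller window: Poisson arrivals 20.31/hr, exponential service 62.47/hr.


ρ = λ/μ = 20.31/62.47 = 0.3251
L = ρ/(1−ρ) = 0.3251/(1 − 0.3251) = 0.3251/0.6749 = 0.4817

Final: 0.4817


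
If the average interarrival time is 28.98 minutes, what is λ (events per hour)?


λ = 1/(interarrival time) in consistent units.
1 hour = 60 min, so λ = 60/28.98 = 2.0704 per hour

Final: 2.0704 /hr


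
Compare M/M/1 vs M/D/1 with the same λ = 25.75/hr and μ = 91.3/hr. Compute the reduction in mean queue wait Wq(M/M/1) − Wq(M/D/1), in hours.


ρ = 25.75/91.3 = 0.2820
Wq(M/M/1) = ρ/(μ−λ) = 0.2820/65.55 = 0.004303 hr
Wq(M/D/1) = ρ/(2(μ−λ)) = 0.002151 hr
Savings = 0.004303 − 0.002151 = 0.002151 hr

Final: 0.002151 hr


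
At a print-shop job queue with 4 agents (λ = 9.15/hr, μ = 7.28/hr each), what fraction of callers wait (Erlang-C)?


a = λ/μ = 1.2569; ρ = a/4 = 0.3142
P₀ = 0.283345 (from M/M/c formula)
C(c,a) = [a^c/(c!(1−ρ))]·P₀ = [2.49551/(24·0.6858)]·0.283345
= 0.15162·0.283345 = 0.042961

Final: 0.042961


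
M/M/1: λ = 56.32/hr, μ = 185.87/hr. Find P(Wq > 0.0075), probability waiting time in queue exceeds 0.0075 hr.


ρ = 56.32/185.87 = 0.3030
P(Wq > t) = ρ·e^{−(μ−λ)t} = 0.3030·e^{−0.9716}
= 0.3030·0.378468 = 0.114678

Final: 0.114678


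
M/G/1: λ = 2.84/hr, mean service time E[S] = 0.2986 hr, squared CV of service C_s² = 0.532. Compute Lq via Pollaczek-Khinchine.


ρ = λ·E[S] = 2.84·0.2986 = 0.8480
Lq = ρ²(1+C_s²)/(2(1−ρ)) = 0.7191·(1+0.532)/(2·0.1520)
= 0.7191·1.5320/0.3040 = 3.62468

Final: 3.62468


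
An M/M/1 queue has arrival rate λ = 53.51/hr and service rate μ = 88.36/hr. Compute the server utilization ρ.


ρ = λ/μ = 53.51/88.36 = 0.6056

Final: 0.6056


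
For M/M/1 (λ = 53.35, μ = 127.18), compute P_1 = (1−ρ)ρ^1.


ρ = 53.35/127.18 = 0.4195
P_n = (1−ρ)·ρ^n = (1 − 0.4195)·0.4195^1 = 0.5805·0.419484 = 0.243517

Final: 0.243517


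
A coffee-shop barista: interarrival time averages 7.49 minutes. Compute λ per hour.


λ = 1/(interarrival time) in consistent units.
1 hour = 60 min, so λ = 60/7.49 = 8.0107 per hour

Final: 8.0107 /hr


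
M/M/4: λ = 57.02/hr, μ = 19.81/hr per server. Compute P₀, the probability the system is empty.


a = λ/μ = 57.02/19.81 = 2.8783; ρ = a/c = 0.7196
Σ_{k=0}^{3} a^k/k! (terms k=0..3) = 1.00000 + 2.87834 + 4.14243 + 3.97445 = 11.99523
Tail: a^4/(4!(1−ρ)) = 68.63900/(24·0.2804) = 10.19906
P₀ = 1/(11.99523 + 10.19906) = 1/22.19429 = 0.045057

Final: 0.045057


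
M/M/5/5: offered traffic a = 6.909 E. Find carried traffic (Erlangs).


B(5,6.909) = 0.419305 (Erlang-B)
Carried load = a(1 − B) = 6.909·(1 − 0.419305) = 6.909·0.580695 = 4.0120 E

Final: 4.0120 Erlangs


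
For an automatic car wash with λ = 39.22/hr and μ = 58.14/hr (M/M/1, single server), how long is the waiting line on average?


ρ = 39.22/58.14 = 0.6746
Lq = ρ²/(1−ρ) = 0.4551/0.3254 = 1.3984

Final: 1.3984


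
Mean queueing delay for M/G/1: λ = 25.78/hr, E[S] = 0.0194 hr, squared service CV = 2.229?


ρ = λ·E[S] = 25.78·0.0194 = 0.5001
E[S²] = E[S]²(1+C_s²) = 0.0194²·(1+2.229) = 0.001215
Wq = λ·E[S²]/(2(1−ρ)) = 25.78·0.001215/(2·0.4999) = 0.03134 hr

Final: 0.03134 hr


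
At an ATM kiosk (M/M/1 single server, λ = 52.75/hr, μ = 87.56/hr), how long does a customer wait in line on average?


ρ = 52.75/87.56 = 0.6024
Wq = ρ/(μ−λ) = 0.6024/(87.56 − 52.75) = 0.6024/34.81 = 0.01731 hr

Final: 0.01731 hr


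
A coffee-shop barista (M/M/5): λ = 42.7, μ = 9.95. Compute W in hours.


a = 4.2915; ρ = 0.8583; P₀ = 0.007849
Lq = P₀·a^c·ρ/(c!(1−ρ)²) = 4.06930
Wq = Lq/λ = 4.06930/42.7 = 0.09530 hr
W = Wq + 1/μ = 0.09530 + 0.10050 = 0.19580 hr

Final: 0.19580 hr


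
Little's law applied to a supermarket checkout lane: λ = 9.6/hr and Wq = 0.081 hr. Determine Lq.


Lq = λWq = 9.6·0.081 = 0.7776

Final: 0.7776


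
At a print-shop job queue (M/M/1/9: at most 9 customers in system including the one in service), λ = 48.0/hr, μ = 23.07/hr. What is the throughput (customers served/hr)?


ρ = 2.0806; P_K = (1−ρ)ρ^9/(1−ρ^10) = 0.519717
λ_eff = λ(1 − P_K) = 48.0·(1 − 0.519717) = 48.0·0.480283 = 23.0536 /hr

Final: 23.0536 /hr


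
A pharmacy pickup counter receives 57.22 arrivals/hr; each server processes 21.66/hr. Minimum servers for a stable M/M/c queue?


Stability requires cμ > λ ⇔ c > λ/μ.
λ/μ = 57.22/21.66 = 2.6417
Minimum integer c = ⌊2.6417⌋ + 1 = 3
Check: 3·21.66 = 64.98 > 57.22, while 2·21.66 = 43.32 ≤ 57.22

Final: 3 servers


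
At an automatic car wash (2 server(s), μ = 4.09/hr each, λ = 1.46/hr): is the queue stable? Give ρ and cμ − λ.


Total capacity cμ = 2·4.09 = 8.18/hr
ρ = λ/(cμ) = 1.46/8.18 = 0.1785
Stable ⇔ ρ < 1: YES
Spare capacity = cμ − λ = 8.18 − 1.46 = 6.72/hr

Final: ρ = 0.1785; stable; margin = 6.72/hr


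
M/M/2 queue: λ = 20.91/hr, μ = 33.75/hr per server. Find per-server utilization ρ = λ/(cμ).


ρ = λ/(cμ) = 20.91/(2·33.75) = 20.91/67.50 = 0.3098

Final: 0.3098


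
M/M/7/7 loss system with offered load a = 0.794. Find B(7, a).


B(c,a) = (a^c/c!) / Σ_{k=0}^{c} a^k/k!
a^7/7! = 0.00003947
Σ terms (k=0..7): 1.00000 + 0.79400 + 0.31522 + 0.08343 + 0.01656 + 0.002630 + 0.0003480 + 0.00003947 = 2.212223
B = 0.00003947/2.212223 = 0.00001784

Final: 0.00001784


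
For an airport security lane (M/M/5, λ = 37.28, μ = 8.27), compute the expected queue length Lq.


a = λ/μ = 4.5079; ρ = a/5 = 0.9016
P₀ = 0.004861
Lq = P₀·a^c·ρ / (c!·(1−ρ)²) = 0.004861·1861.45255·0.9016/(120·0.009688)
= 7.01642

Final: 7.01642


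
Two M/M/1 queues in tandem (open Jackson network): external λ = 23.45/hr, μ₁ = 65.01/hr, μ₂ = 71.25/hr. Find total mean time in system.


Each node sees arrival rate λ = 23.45/hr (tandem ⇒ throughput preserved).
W₁ = 1/(μ₁−λ) = 1/(65.01−23.45) = 0.02406 hr
W₂ = 1/(μ₂−λ) = 1/(71.25−23.45) = 0.02092 hr
W_total = W₁ + W₂ = 0.02406 + 0.02092 = 0.04498 hr

Final: 0.04498 hr


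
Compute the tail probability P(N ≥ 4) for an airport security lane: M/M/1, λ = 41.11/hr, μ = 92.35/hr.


ρ = 41.11/92.35 = 0.4452
P(N ≥ n) = ρ^n = 0.4452^4 = 0.039268

Final: 0.039268


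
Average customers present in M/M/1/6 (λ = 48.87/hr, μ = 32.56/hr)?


ρ = 48.87/32.56 = 1.5009
L = ρ[1 − (K+1)ρ^K + Kρ^(K+1)] / [(1−ρ)(1−ρ^(K+1))]
Numerator: 1.5009·(1 − 7·11.432670 + 6·17.159538) = 35.914860
Denominator: (-0.5009)·(-16.159538) = 8.094658
L = 35.914860/8.094658 = 4.4369

Final: 4.4369


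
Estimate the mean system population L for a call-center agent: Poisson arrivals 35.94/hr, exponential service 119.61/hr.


ρ = λ/μ = 35.94/119.61 = 0.3005
L = ρ/(1−ρ) = 0.3005/(1 − 0.3005) = 0.3005/0.6995 = 0.4295

Final: 0.4295


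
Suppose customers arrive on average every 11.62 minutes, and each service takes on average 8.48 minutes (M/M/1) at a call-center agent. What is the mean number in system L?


λ = 60/11.62 = 5.1635 /hr
μ = 60/8.48 = 7.0755 /hr
ρ = λ/μ = 5.1635/7.0755 = 0.7298
L = ρ/(1−ρ) = 0.7298/0.2702 = 2.7006

Final: 2.7006


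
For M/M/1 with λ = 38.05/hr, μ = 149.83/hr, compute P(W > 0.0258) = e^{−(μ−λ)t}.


W ~ Exponential(μ−λ) for M/M/1.
μ − λ = 149.83 − 38.05 = 111.7800
P(W > t) = e^{−(μ−λ)t} = e^{−2.8839} = 0.055915

Final: 0.055915


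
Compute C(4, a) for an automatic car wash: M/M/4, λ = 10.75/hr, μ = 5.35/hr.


a = λ/μ = 2.0093; ρ = a/4 = 0.5023
P₀ = 0.129116 (from M/M/c formula)
C(c,a) = [a^c/(c!(1−ρ))]·P₀ = [16.30117/(24·0.4977)]·0.129116
= 1.36481·0.129116 = 0.176218

Final: 0.176218


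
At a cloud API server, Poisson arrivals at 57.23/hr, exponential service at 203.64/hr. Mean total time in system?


W = 1/(μ−λ) = 1/(203.64 − 57.23) = 1/146.41 = 0.006830 hr

Final: 0.006830 hr


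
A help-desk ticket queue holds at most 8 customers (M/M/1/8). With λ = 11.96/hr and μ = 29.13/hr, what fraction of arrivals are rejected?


ρ = λ/μ = 11.96/29.13 = 0.4106
P_K = (1−ρ)ρ^K/(1−ρ^(K+1)) = (0.5894·0.0008075)/(1 − 0.0003315)
= 0.0004759/0.999668 = 0.0004761

Final: 0.0004761


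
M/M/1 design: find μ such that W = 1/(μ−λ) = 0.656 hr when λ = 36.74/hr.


W = 1/(μ−λ) ⇒ μ − λ = 1/W = 1/0.656 = 1.5244
μ = λ + 1/W = 36.74 + 1.5244 = 38.2644 per hr

Final: 38.2644 /hr


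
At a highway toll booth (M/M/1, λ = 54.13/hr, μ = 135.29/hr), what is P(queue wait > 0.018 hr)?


ρ = 54.13/135.29 = 0.4001
P(Wq > t) = ρ·e^{−(μ−λ)t} = 0.4001·e^{−1.4609}
= 0.4001·0.232032 = 0.092837

Final: 0.092837


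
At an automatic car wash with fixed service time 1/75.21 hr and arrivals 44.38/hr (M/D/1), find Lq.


ρ = 44.38/75.21 = 0.5901
M/D/1: Lq = ρ²/(2(1−ρ)) = 0.3482/(2·0.4099) = 0.42471

Final: 0.42471


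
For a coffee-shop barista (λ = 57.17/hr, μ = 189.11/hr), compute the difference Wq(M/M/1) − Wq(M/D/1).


ρ = 57.17/189.11 = 0.3023
Wq(M/M/1) = ρ/(μ−λ) = 0.3023/131.94 = 0.002291 hr
Wq(M/D/1) = ρ/(2(μ−λ)) = 0.001146 hr
Savings = 0.002291 − 0.001146 = 0.001146 hr

Final: 0.001146 hr


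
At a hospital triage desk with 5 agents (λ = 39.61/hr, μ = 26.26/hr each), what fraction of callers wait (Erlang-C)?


a = λ/μ = 1.5084; ρ = a/5 = 0.3017
P₀ = 0.220905 (from M/M/c formula)
C(c,a) = [a^c/(c!(1−ρ))]·P₀ = [7.80819/(120·0.6983)]·0.220905
= 0.09318·0.220905 = 0.020583

Final: 0.020583


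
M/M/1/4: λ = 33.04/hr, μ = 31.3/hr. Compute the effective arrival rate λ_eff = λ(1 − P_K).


ρ = 1.0556; P_K = (1−ρ)ρ^4/(1−ρ^5) = 0.222204
λ_eff = λ(1 − P_K) = 33.04·(1 − 0.222204) = 33.04·0.777796 = 25.6984 /hr

Final: 25.6984 /hr


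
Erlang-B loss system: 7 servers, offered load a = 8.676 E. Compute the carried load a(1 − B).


B(7,8.676) = 0.344941 (Erlang-B)
Carried load = a(1 − B) = 8.676·(1 − 0.344941) = 8.676·0.655059 = 5.6833 E

Final: 5.6833 Erlangs


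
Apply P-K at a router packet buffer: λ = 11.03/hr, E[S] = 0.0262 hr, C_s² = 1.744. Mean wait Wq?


ρ = λ·E[S] = 11.03·0.0262 = 0.2890
E[S²] = E[S]²(1+C_s²) = 0.0262²·(1+1.744) = 0.001884
Wq = λ·E[S²]/(2(1−ρ)) = 11.03·0.001884/(2·0.7110) = 0.01461 hr

Final: 0.01461 hr


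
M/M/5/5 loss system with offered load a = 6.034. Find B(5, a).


B(c,a) = (a^c/c!) / Σ_{k=0}^{c} a^k/k!
a^5/5! = 66.656926
Σ terms (k=0..5): 1.00000 + 6.03400 + 18.20458 + 36.61547 + 55.23444 + 66.65693 = 183.745422
B = 66.656926/183.745422 = 0.362768

Final: 0.362768


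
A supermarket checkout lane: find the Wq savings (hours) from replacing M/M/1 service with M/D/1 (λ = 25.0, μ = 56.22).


ρ = 25.0/56.22 = 0.4447
Wq(M/M/1) = ρ/(μ−λ) = 0.4447/31.22 = 0.01424 hr
Wq(M/D/1) = ρ/(2(μ−λ)) = 0.007122 hr
Savings = 0.01424 − 0.007122 = 0.007122 hr

Final: 0.007122 hr


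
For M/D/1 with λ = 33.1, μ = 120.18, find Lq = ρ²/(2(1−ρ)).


ρ = 33.1/120.18 = 0.2754
M/D/1: Lq = ρ²/(2(1−ρ)) = 0.07586/(2·0.7246) = 0.05235

Final: 0.05235


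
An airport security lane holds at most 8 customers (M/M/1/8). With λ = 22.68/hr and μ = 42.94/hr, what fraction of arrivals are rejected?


ρ = λ/μ = 22.68/42.94 = 0.5282
P_K = (1−ρ)ρ^K/(1−ρ^(K+1)) = (0.4718·0.006057)/(1 − 0.003199)
= 0.002858/0.996801 = 0.002867

Final: 0.002867


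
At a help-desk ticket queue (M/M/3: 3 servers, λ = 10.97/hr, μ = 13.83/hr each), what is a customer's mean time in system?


a = 0.7932; ρ = 0.2644; P₀ = 0.450276
Lq = P₀·a^c·ρ/(c!(1−ρ)²) = 0.01830
Wq = Lq/λ = 0.01830/10.97 = 0.001668 hr
W = Wq + 1/μ = 0.001668 + 0.07231 = 0.07397 hr

Final: 0.07397 hr


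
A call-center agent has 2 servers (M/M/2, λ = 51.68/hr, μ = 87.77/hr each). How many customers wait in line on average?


a = λ/μ = 0.5888; ρ = a/2 = 0.2944
P₀ = 0.545110
Lq = P₀·a^c·ρ / (c!·(1−ρ)²) = 0.545110·0.34670·0.2944/(2·0.49786)
= 0.05588

Final: 0.05588


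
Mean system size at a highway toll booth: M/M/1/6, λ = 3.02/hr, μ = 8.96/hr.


ρ = 3.02/8.96 = 0.3371
L = ρ[1 − (K+1)ρ^K + Kρ^(K+1)] / [(1−ρ)(1−ρ^(K+1))]
Numerator: 0.3371·(1 − 7·0.001466 + 6·0.0004942) = 0.334594
Denominator: (0.6629)·(0.999506) = 0.662619
L = 0.334594/0.662619 = 0.5050

Final: 0.5050


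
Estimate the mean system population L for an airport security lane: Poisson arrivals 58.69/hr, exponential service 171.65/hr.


ρ = λ/μ = 58.69/171.65 = 0.3419
L = ρ/(1−ρ) = 0.3419/(1 − 0.3419) = 0.3419/0.6581 = 0.5196

Final: 0.5196


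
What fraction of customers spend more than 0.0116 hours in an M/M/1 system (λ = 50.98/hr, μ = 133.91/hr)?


W ~ Exponential(μ−λ) for M/M/1.
μ − λ = 133.91 − 50.98 = 82.9300
P(W > t) = e^{−(μ−λ)t} = e^{−0.9620} = 0.382132

Final: 0.382132


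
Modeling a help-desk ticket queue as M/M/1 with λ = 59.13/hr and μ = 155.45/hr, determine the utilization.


ρ = λ/μ = 59.13/155.45 = 0.3804

Final: 0.3804


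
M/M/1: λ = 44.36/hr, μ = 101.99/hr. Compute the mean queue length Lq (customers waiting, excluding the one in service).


ρ = 44.36/101.99 = 0.4349
Lq = ρ²/(1−ρ) = 0.1892/0.5651 = 0.3348

Final: 0.3348


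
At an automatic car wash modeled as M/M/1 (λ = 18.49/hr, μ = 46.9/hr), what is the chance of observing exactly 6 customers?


ρ = 18.49/46.9 = 0.3942
P_n = (1−ρ)·ρ^n = (1 − 0.3942)·0.3942^6 = 0.6058·0.003755 = 0.002274

Final: 0.002274


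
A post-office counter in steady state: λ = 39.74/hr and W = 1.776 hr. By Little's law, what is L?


L = λW = 39.74·1.776 = 70.5782

Final: 70.5782


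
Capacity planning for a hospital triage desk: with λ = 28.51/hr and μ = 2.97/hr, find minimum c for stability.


Stability requires cμ > λ ⇔ c > λ/μ.
λ/μ = 28.51/2.97 = 9.5993
Minimum integer c = ⌊9.5993⌋ + 1 = 10
Check: 10·2.97 = 29.70 > 28.51, while 9·2.97 = 26.73 ≤ 28.51

Final: 10 servers


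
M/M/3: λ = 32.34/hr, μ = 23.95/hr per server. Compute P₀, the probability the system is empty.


a = λ/μ = 32.34/23.95 = 1.3503; ρ = a/c = 0.4501
Σ_{k=0}^{2} a^k/k! (terms k=0..2) = 1.00000 + 1.35031 + 0.91167 = 3.26199
Tail: a^3/(3!(1−ρ)) = 2.46209/(6·0.5499) = 0.74623
P₀ = 1/(3.26199 + 0.74623) = 1/4.00821 = 0.249488

Final: 0.249488


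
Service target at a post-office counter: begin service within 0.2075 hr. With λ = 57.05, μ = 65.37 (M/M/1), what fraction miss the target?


ρ = 57.05/65.37 = 0.8727
P(Wq > t) = ρ·e^{−(μ−λ)t} = 0.8727·e^{−1.7264}
= 0.8727·0.177924 = 0.155278

Final: 0.155278


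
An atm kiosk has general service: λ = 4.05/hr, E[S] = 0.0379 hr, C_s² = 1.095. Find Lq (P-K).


ρ = λ·E[S] = 4.05·0.0379 = 0.1535
Lq = ρ²(1+C_s²)/(2(1−ρ)) = 0.02356·(1+1.095)/(2·0.8465)
= 0.02356·2.0950/1.6930 = 0.02915

Final: 0.02915


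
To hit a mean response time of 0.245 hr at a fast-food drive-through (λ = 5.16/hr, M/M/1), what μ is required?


W = 1/(μ−λ) ⇒ μ − λ = 1/W = 1/0.245 = 4.0816
μ = λ + 1/W = 5.16 + 4.0816 = 9.2416 per hr

Final: 9.2416 /hr


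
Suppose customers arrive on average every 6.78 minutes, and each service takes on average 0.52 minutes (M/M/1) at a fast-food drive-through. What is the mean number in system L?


λ = 60/6.78 = 8.8496 /hr
μ = 60/0.52 = 115.3846 /hr
ρ = λ/μ = 8.8496/115.3846 = 0.07670
L = ρ/(1−ρ) = 0.07670/0.9233 = 0.08307

Final: 0.08307


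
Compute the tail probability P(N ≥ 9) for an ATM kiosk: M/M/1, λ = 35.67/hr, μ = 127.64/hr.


ρ = 35.67/127.64 = 0.2795
P(N ≥ n) = ρ^n = 0.2795^9 = 0.00001040

Final: 0.00001040


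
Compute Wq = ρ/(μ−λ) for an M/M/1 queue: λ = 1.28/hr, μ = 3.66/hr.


ρ = 1.28/3.66 = 0.3497
Wq = ρ/(μ−λ) = 0.3497/(3.66 − 1.28) = 0.3497/2.38 = 0.1469 hr

Final: 0.1469 hr


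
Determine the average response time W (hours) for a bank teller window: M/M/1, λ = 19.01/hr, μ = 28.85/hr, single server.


W = 1/(μ−λ) = 1/(28.85 − 19.01) = 1/9.84 = 0.1016 hr

Final: 0.1016 hr


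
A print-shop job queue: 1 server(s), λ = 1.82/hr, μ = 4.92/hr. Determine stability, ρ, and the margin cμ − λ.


Total capacity cμ = 1·4.92 = 4.92/hr
ρ = λ/(cμ) = 1.82/4.92 = 0.3699
Stable ⇔ ρ < 1: YES
Spare capacity = cμ − λ = 4.92 − 1.82 = 3.10/hr

Final: ρ = 0.3699; stable; margin = 3.10/hr


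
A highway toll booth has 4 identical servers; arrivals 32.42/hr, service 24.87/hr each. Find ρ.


ρ = λ/(cμ) = 32.42/(4·24.87) = 32.42/99.48 = 0.3259

Final: 0.3259


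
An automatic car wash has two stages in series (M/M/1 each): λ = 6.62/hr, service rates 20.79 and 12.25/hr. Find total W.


Each node sees arrival rate λ = 6.62/hr (tandem ⇒ throughput preserved).
W₁ = 1/(μ₁−λ) = 1/(20.79−6.62) = 0.07057 hr
W₂ = 1/(μ₂−λ) = 1/(12.25−6.62) = 0.17762 hr
W_total = W₁ + W₂ = 0.07057 + 0.17762 = 0.24819 hr

Final: 0.24819 hr


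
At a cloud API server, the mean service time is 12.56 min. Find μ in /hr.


μ = 1/(service time) in consistent units.
1 hour = 60 min, so μ = 60/12.56 = 4.7771 per hour

Final: 4.7771 /hr


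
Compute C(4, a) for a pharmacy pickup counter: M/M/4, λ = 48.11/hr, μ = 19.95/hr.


a = λ/μ = 2.4115; ρ = a/4 = 0.6029
P₀ = 0.081933 (from M/M/c formula)
C(c,a) = [a^c/(c!(1−ρ))]·P₀ = [33.81971/(24·0.3971)]·0.081933
= 3.54845·0.081933 = 0.290736

Final: 0.290736


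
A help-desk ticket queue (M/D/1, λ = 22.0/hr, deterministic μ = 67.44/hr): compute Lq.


ρ = 22.0/67.44 = 0.3262
M/D/1: Lq = ρ²/(2(1−ρ)) = 0.1064/(2·0.6738) = 0.07897

Final: 0.07897


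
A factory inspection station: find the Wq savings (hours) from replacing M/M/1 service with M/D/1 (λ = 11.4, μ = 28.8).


ρ = 11.4/28.8 = 0.3958
Wq(M/M/1) = ρ/(μ−λ) = 0.3958/17.40 = 0.02275 hr
Wq(M/D/1) = ρ/(2(μ−λ)) = 0.01137 hr
Savings = 0.02275 − 0.01137 = 0.01137 hr

Final: 0.01137 hr
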